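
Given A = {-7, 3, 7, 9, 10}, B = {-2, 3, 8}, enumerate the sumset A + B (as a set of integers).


A + B = {a + b : a ∈ A, b ∈ B}.
Enumerate all |A|·|B| = 5·3 = 15 pairs (a, b) and collect distinct sums.
a = -7: -7+-2=-9, -7+3=-4, -7+8=1
a = 3: 3+-2=1, 3+3=6, 3+8=11
a = 7: 7+-2=5, 7+3=10, 7+8=15
a = 9: 9+-2=7, 9+3=12, 9+8=17
a = 10: 10+-2=8, 10+3=13, 10+8=18
Collecting distinct sums: A + B = {-9, -4, 1, 5, 6, 7, 8, 10, 11, 12, 13, 15, 17, 18}
|A + B| = 14

A + B = {-9, -4, 1, 5, 6, 7, 8, 10, 11, 12, 13, 15, 17, 18}


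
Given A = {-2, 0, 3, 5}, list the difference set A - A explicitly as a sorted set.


A - A = {a - a' : a, a' ∈ A}.
Compute a - a' for each ordered pair (a, a'):
a = -2: -2--2=0, -2-0=-2, -2-3=-5, -2-5=-7
a = 0: 0--2=2, 0-0=0, 0-3=-3, 0-5=-5
a = 3: 3--2=5, 3-0=3, 3-3=0, 3-5=-2
a = 5: 5--2=7, 5-0=5, 5-3=2, 5-5=0
Collecting distinct values (and noting 0 appears from a-a):
A - A = {-7, -5, -3, -2, 0, 2, 3, 5, 7}
|A - A| = 9

A - A = {-7, -5, -3, -2, 0, 2, 3, 5, 7}


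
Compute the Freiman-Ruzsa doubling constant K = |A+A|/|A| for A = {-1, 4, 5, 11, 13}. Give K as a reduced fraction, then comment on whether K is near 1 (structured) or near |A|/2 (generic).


|A| = 5.
Compute A + A by enumerating all 25 pairs.
A + A = {-2, 3, 4, 8, 9, 10, 12, 15, 16, 17, 18, 22, 24, 26}, so |A + A| = 14.
K = |A + A| / |A| = 14/5 (already in lowest terms) ≈ 2.8000.
Reference: AP of size 5 gives K = 9/5 ≈ 1.8000; a fully generic set of size 5 gives K ≈ 3.0000.

|A| = 5, |A + A| = 14, K = 14/5.


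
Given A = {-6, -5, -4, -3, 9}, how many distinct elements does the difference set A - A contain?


A - A = {a - a' : a, a' ∈ A}; |A| = 5.
Bounds: 2|A|-1 ≤ |A - A| ≤ |A|² - |A| + 1, i.e. 9 ≤ |A - A| ≤ 21.
Note: 0 ∈ A - A always (from a - a). The set is symmetric: if d ∈ A - A then -d ∈ A - A.
Enumerate nonzero differences d = a - a' with a > a' (then include -d):
Positive differences: {1, 2, 3, 12, 13, 14, 15}
Full difference set: {0} ∪ (positive diffs) ∪ (negative diffs).
|A - A| = 1 + 2·7 = 15 (matches direct enumeration: 15).

|A - A| = 15


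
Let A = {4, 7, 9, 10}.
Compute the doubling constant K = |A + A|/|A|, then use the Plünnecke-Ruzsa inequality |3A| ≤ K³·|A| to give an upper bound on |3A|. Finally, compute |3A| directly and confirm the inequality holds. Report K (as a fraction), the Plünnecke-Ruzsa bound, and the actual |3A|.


|A| = 4.
Step 1: Compute A + A by enumerating all 16 pairs.
A + A = {8, 11, 13, 14, 16, 17, 18, 19, 20}, so |A + A| = 9.
Step 2: Doubling constant K = |A + A|/|A| = 9/4 = 9/4 ≈ 2.2500.
Step 3: Plünnecke-Ruzsa gives |3A| ≤ K³·|A| = (2.2500)³ · 4 ≈ 45.5625.
Step 4: Compute 3A = A + A + A directly by enumerating all triples (a,b,c) ∈ A³; |3A| = 15.
Step 5: Check 15 ≤ 45.5625? Yes ✓.

K = 9/4, Plünnecke-Ruzsa bound K³|A| ≈ 45.5625, |3A| = 15, inequality holds.


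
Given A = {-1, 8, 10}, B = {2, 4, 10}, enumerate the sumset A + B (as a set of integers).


A + B = {a + b : a ∈ A, b ∈ B}.
Enumerate all |A|·|B| = 3·3 = 9 pairs (a, b) and collect distinct sums.
a = -1: -1+2=1, -1+4=3, -1+10=9
a = 8: 8+2=10, 8+4=12, 8+10=18
a = 10: 10+2=12, 10+4=14, 10+10=20
Collecting distinct sums: A + B = {1, 3, 9, 10, 12, 14, 18, 20}
|A + B| = 8

A + B = {1, 3, 9, 10, 12, 14, 18, 20}


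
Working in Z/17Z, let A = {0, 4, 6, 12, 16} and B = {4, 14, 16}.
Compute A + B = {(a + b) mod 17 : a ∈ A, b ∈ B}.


Work in Z/17Z: reduce every sum a + b modulo 17.
Enumerate all 15 pairs:
a = 0: 0+4=4, 0+14=14, 0+16=16
a = 4: 4+4=8, 4+14=1, 4+16=3
a = 6: 6+4=10, 6+14=3, 6+16=5
a = 12: 12+4=16, 12+14=9, 12+16=11
a = 16: 16+4=3, 16+14=13, 16+16=15
Distinct residues collected: {1, 3, 4, 5, 8, 9, 10, 11, 13, 14, 15, 16}
|A + B| = 12 (out of 17 total residues).

A + B = {1, 3, 4, 5, 8, 9, 10, 11, 13, 14, 15, 16}


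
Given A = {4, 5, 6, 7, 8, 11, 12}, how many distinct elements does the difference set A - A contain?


A - A = {a - a' : a, a' ∈ A}; |A| = 7.
Bounds: 2|A|-1 ≤ |A - A| ≤ |A|² - |A| + 1, i.e. 13 ≤ |A - A| ≤ 43.
Note: 0 ∈ A - A always (from a - a). The set is symmetric: if d ∈ A - A then -d ∈ A - A.
Enumerate nonzero differences d = a - a' with a > a' (then include -d):
Positive differences: {1, 2, 3, 4, 5, 6, 7, 8}
Full difference set: {0} ∪ (positive diffs) ∪ (negative diffs).
|A - A| = 1 + 2·8 = 17 (matches direct enumeration: 17).

|A - A| = 17


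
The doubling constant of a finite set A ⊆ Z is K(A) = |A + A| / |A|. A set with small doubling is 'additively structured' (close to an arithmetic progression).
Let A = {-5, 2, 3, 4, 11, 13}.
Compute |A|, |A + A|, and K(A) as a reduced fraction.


|A| = 6.
Compute A + A by enumerating all 36 pairs.
A + A = {-10, -3, -2, -1, 4, 5, 6, 7, 8, 13, 14, 15, 16, 17, 22, 24, 26}, so |A + A| = 17.
K = |A + A| / |A| = 17/6 (already in lowest terms) ≈ 2.8333.
Reference: AP of size 6 gives K = 11/6 ≈ 1.8333; a fully generic set of size 6 gives K ≈ 3.5000.

|A| = 6, |A + A| = 17, K = 17/6.


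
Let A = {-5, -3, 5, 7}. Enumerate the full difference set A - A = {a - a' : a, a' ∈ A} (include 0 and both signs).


A - A = {a - a' : a, a' ∈ A}.
Compute a - a' for each ordered pair (a, a'):
a = -5: -5--5=0, -5--3=-2, -5-5=-10, -5-7=-12
a = -3: -3--5=2, -3--3=0, -3-5=-8, -3-7=-10
a = 5: 5--5=10, 5--3=8, 5-5=0, 5-7=-2
a = 7: 7--5=12, 7--3=10, 7-5=2, 7-7=0
Collecting distinct values (and noting 0 appears from a-a):
A - A = {-12, -10, -8, -2, 0, 2, 8, 10, 12}
|A - A| = 9

A - A = {-12, -10, -8, -2, 0, 2, 8, 10, 12}


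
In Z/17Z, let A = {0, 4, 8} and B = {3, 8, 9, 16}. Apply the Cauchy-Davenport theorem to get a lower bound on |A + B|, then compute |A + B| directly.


Cauchy-Davenport: |A + B| ≥ min(p, |A| + |B| - 1) for A, B nonempty in Z/pZ.
|A| = 3, |B| = 4, p = 17.
CD lower bound = min(17, 3 + 4 - 1) = min(17, 6) = 6.
Compute A + B mod 17 directly:
a = 0: 0+3=3, 0+8=8, 0+9=9, 0+16=16
a = 4: 4+3=7, 4+8=12, 4+9=13, 4+16=3
a = 8: 8+3=11, 8+8=16, 8+9=0, 8+16=7
A + B = {0, 3, 7, 8, 9, 11, 12, 13, 16}, so |A + B| = 9.
Verify: 9 ≥ 6? Yes ✓.

CD lower bound = 6, actual |A + B| = 9.


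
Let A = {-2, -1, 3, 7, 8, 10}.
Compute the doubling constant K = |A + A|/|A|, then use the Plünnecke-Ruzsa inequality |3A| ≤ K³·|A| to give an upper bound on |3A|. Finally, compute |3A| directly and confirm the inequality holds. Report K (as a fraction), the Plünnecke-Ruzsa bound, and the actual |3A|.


|A| = 6.
Step 1: Compute A + A by enumerating all 36 pairs.
A + A = {-4, -3, -2, 1, 2, 5, 6, 7, 8, 9, 10, 11, 13, 14, 15, 16, 17, 18, 20}, so |A + A| = 19.
Step 2: Doubling constant K = |A + A|/|A| = 19/6 = 19/6 ≈ 3.1667.
Step 3: Plünnecke-Ruzsa gives |3A| ≤ K³·|A| = (3.1667)³ · 6 ≈ 190.5278.
Step 4: Compute 3A = A + A + A directly by enumerating all triples (a,b,c) ∈ A³; |3A| = 34.
Step 5: Check 34 ≤ 190.5278? Yes ✓.

K = 19/6, Plünnecke-Ruzsa bound K³|A| ≈ 190.5278, |3A| = 34, inequality holds.


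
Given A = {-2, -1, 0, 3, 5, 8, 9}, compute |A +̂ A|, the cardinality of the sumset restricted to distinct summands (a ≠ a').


Restricted sumset: A +̂ A = {a + a' : a ∈ A, a' ∈ A, a ≠ a'}.
Equivalently, take A + A and drop any sum 2a that is achievable ONLY as a + a for a ∈ A (i.e. sums representable only with equal summands).
Enumerate pairs (a, a') with a < a' (symmetric, so each unordered pair gives one sum; this covers all a ≠ a'):
  -2 + -1 = -3
  -2 + 0 = -2
  -2 + 3 = 1
  -2 + 5 = 3
  -2 + 8 = 6
  -2 + 9 = 7
  -1 + 0 = -1
  -1 + 3 = 2
  -1 + 5 = 4
  -1 + 8 = 7
  -1 + 9 = 8
  0 + 3 = 3
  0 + 5 = 5
  0 + 8 = 8
  0 + 9 = 9
  3 + 5 = 8
  3 + 8 = 11
  3 + 9 = 12
  5 + 8 = 13
  5 + 9 = 14
  8 + 9 = 17
Collected distinct sums: {-3, -2, -1, 1, 2, 3, 4, 5, 6, 7, 8, 9, 11, 12, 13, 14, 17}
|A +̂ A| = 17
(Reference bound: |A +̂ A| ≥ 2|A| - 3 for |A| ≥ 2, with |A| = 7 giving ≥ 11.)

|A +̂ A| = 17


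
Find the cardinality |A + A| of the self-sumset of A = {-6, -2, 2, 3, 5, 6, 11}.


A + A = {a + a' : a, a' ∈ A}; |A| = 7.
General bounds: 2|A| - 1 ≤ |A + A| ≤ |A|(|A|+1)/2, i.e. 13 ≤ |A + A| ≤ 28.
Lower bound 2|A|-1 is attained iff A is an arithmetic progression.
Enumerate sums a + a' for a ≤ a' (symmetric, so this suffices):
a = -6: -6+-6=-12, -6+-2=-8, -6+2=-4, -6+3=-3, -6+5=-1, -6+6=0, -6+11=5
a = -2: -2+-2=-4, -2+2=0, -2+3=1, -2+5=3, -2+6=4, -2+11=9
a = 2: 2+2=4, 2+3=5, 2+5=7, 2+6=8, 2+11=13
a = 3: 3+3=6, 3+5=8, 3+6=9, 3+11=14
a = 5: 5+5=10, 5+6=11, 5+11=16
a = 6: 6+6=12, 6+11=17
a = 11: 11+11=22
Distinct sums: {-12, -8, -4, -3, -1, 0, 1, 3, 4, 5, 6, 7, 8, 9, 10, 11, 12, 13, 14, 16, 17, 22}
|A + A| = 22

|A + A| = 22


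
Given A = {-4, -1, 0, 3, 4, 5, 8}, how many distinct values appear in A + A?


A + A = {a + a' : a, a' ∈ A}; |A| = 7.
General bounds: 2|A| - 1 ≤ |A + A| ≤ |A|(|A|+1)/2, i.e. 13 ≤ |A + A| ≤ 28.
Lower bound 2|A|-1 is attained iff A is an arithmetic progression.
Enumerate sums a + a' for a ≤ a' (symmetric, so this suffices):
a = -4: -4+-4=-8, -4+-1=-5, -4+0=-4, -4+3=-1, -4+4=0, -4+5=1, -4+8=4
a = -1: -1+-1=-2, -1+0=-1, -1+3=2, -1+4=3, -1+5=4, -1+8=7
a = 0: 0+0=0, 0+3=3, 0+4=4, 0+5=5, 0+8=8
a = 3: 3+3=6, 3+4=7, 3+5=8, 3+8=11
a = 4: 4+4=8, 4+5=9, 4+8=12
a = 5: 5+5=10, 5+8=13
a = 8: 8+8=16
Distinct sums: {-8, -5, -4, -2, -1, 0, 1, 2, 3, 4, 5, 6, 7, 8, 9, 10, 11, 12, 13, 16}
|A + A| = 20

|A + A| = 20


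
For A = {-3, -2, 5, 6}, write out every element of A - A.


A - A = {a - a' : a, a' ∈ A}.
Compute a - a' for each ordered pair (a, a'):
a = -3: -3--3=0, -3--2=-1, -3-5=-8, -3-6=-9
a = -2: -2--3=1, -2--2=0, -2-5=-7, -2-6=-8
a = 5: 5--3=8, 5--2=7, 5-5=0, 5-6=-1
a = 6: 6--3=9, 6--2=8, 6-5=1, 6-6=0
Collecting distinct values (and noting 0 appears from a-a):
A - A = {-9, -8, -7, -1, 0, 1, 7, 8, 9}
|A - A| = 9

A - A = {-9, -8, -7, -1, 0, 1, 7, 8, 9}


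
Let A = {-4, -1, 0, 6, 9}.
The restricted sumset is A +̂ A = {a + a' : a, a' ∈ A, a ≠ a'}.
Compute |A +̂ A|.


Restricted sumset: A +̂ A = {a + a' : a ∈ A, a' ∈ A, a ≠ a'}.
Equivalently, take A + A and drop any sum 2a that is achievable ONLY as a + a for a ∈ A (i.e. sums representable only with equal summands).
Enumerate pairs (a, a') with a < a' (symmetric, so each unordered pair gives one sum; this covers all a ≠ a'):
  -4 + -1 = -5
  -4 + 0 = -4
  -4 + 6 = 2
  -4 + 9 = 5
  -1 + 0 = -1
  -1 + 6 = 5
  -1 + 9 = 8
  0 + 6 = 6
  0 + 9 = 9
  6 + 9 = 15
Collected distinct sums: {-5, -4, -1, 2, 5, 6, 8, 9, 15}
|A +̂ A| = 9
(Reference bound: |A +̂ A| ≥ 2|A| - 3 for |A| ≥ 2, with |A| = 5 giving ≥ 7.)

|A +̂ A| = 9


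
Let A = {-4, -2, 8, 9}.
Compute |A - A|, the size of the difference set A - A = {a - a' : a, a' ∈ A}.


A - A = {a - a' : a, a' ∈ A}; |A| = 4.
Bounds: 2|A|-1 ≤ |A - A| ≤ |A|² - |A| + 1, i.e. 7 ≤ |A - A| ≤ 13.
Note: 0 ∈ A - A always (from a - a). The set is symmetric: if d ∈ A - A then -d ∈ A - A.
Enumerate nonzero differences d = a - a' with a > a' (then include -d):
Positive differences: {1, 2, 10, 11, 12, 13}
Full difference set: {0} ∪ (positive diffs) ∪ (negative diffs).
|A - A| = 1 + 2·6 = 13 (matches direct enumeration: 13).

|A - A| = 13


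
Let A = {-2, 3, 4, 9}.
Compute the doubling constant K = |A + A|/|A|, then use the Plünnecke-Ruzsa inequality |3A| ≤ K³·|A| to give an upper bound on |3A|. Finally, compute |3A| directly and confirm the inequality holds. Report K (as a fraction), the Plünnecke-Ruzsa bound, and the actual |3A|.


|A| = 4.
Step 1: Compute A + A by enumerating all 16 pairs.
A + A = {-4, 1, 2, 6, 7, 8, 12, 13, 18}, so |A + A| = 9.
Step 2: Doubling constant K = |A + A|/|A| = 9/4 = 9/4 ≈ 2.2500.
Step 3: Plünnecke-Ruzsa gives |3A| ≤ K³·|A| = (2.2500)³ · 4 ≈ 45.5625.
Step 4: Compute 3A = A + A + A directly by enumerating all triples (a,b,c) ∈ A³; |3A| = 16.
Step 5: Check 16 ≤ 45.5625? Yes ✓.

K = 9/4, Plünnecke-Ruzsa bound K³|A| ≈ 45.5625, |3A| = 16, inequality holds.


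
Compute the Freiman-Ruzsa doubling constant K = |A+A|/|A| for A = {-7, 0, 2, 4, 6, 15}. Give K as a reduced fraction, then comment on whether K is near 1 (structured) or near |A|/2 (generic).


|A| = 6.
Compute A + A by enumerating all 36 pairs.
A + A = {-14, -7, -5, -3, -1, 0, 2, 4, 6, 8, 10, 12, 15, 17, 19, 21, 30}, so |A + A| = 17.
K = |A + A| / |A| = 17/6 (already in lowest terms) ≈ 2.8333.
Reference: AP of size 6 gives K = 11/6 ≈ 1.8333; a fully generic set of size 6 gives K ≈ 3.5000.

|A| = 6, |A + A| = 17, K = 17/6.


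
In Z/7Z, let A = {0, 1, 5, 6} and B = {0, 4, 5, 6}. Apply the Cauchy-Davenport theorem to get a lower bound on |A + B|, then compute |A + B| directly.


Cauchy-Davenport: |A + B| ≥ min(p, |A| + |B| - 1) for A, B nonempty in Z/pZ.
|A| = 4, |B| = 4, p = 7.
CD lower bound = min(7, 4 + 4 - 1) = min(7, 7) = 7.
Compute A + B mod 7 directly:
a = 0: 0+0=0, 0+4=4, 0+5=5, 0+6=6
a = 1: 1+0=1, 1+4=5, 1+5=6, 1+6=0
a = 5: 5+0=5, 5+4=2, 5+5=3, 5+6=4
a = 6: 6+0=6, 6+4=3, 6+5=4, 6+6=5
A + B = {0, 1, 2, 3, 4, 5, 6}, so |A + B| = 7.
Verify: 7 ≥ 7? Yes ✓.

CD lower bound = 7, actual |A + B| = 7.


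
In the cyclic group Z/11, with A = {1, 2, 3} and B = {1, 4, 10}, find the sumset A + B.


Work in Z/11Z: reduce every sum a + b modulo 11.
Enumerate all 9 pairs:
a = 1: 1+1=2, 1+4=5, 1+10=0
a = 2: 2+1=3, 2+4=6, 2+10=1
a = 3: 3+1=4, 3+4=7, 3+10=2
Distinct residues collected: {0, 1, 2, 3, 4, 5, 6, 7}
|A + B| = 8 (out of 11 total residues).

A + B = {0, 1, 2, 3, 4, 5, 6, 7}


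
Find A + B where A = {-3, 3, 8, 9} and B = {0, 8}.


A + B = {a + b : a ∈ A, b ∈ B}.
Enumerate all |A|·|B| = 4·2 = 8 pairs (a, b) and collect distinct sums.
a = -3: -3+0=-3, -3+8=5
a = 3: 3+0=3, 3+8=11
a = 8: 8+0=8, 8+8=16
a = 9: 9+0=9, 9+8=17
Collecting distinct sums: A + B = {-3, 3, 5, 8, 9, 11, 16, 17}
|A + B| = 8

A + B = {-3, 3, 5, 8, 9, 11, 16, 17}


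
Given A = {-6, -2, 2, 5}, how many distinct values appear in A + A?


A + A = {a + a' : a, a' ∈ A}; |A| = 4.
General bounds: 2|A| - 1 ≤ |A + A| ≤ |A|(|A|+1)/2, i.e. 7 ≤ |A + A| ≤ 10.
Lower bound 2|A|-1 is attained iff A is an arithmetic progression.
Enumerate sums a + a' for a ≤ a' (symmetric, so this suffices):
a = -6: -6+-6=-12, -6+-2=-8, -6+2=-4, -6+5=-1
a = -2: -2+-2=-4, -2+2=0, -2+5=3
a = 2: 2+2=4, 2+5=7
a = 5: 5+5=10
Distinct sums: {-12, -8, -4, -1, 0, 3, 4, 7, 10}
|A + A| = 9

|A + A| = 9


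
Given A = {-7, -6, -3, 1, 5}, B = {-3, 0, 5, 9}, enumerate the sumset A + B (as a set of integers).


A + B = {a + b : a ∈ A, b ∈ B}.
Enumerate all |A|·|B| = 5·4 = 20 pairs (a, b) and collect distinct sums.
a = -7: -7+-3=-10, -7+0=-7, -7+5=-2, -7+9=2
a = -6: -6+-3=-9, -6+0=-6, -6+5=-1, -6+9=3
a = -3: -3+-3=-6, -3+0=-3, -3+5=2, -3+9=6
a = 1: 1+-3=-2, 1+0=1, 1+5=6, 1+9=10
a = 5: 5+-3=2, 5+0=5, 5+5=10, 5+9=14
Collecting distinct sums: A + B = {-10, -9, -7, -6, -3, -2, -1, 1, 2, 3, 5, 6, 10, 14}
|A + B| = 14

A + B = {-10, -9, -7, -6, -3, -2, -1, 1, 2, 3, 5, 6, 10, 14}


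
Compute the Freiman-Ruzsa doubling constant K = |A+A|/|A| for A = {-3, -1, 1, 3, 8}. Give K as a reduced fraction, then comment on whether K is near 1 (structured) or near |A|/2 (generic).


|A| = 5.
Compute A + A by enumerating all 25 pairs.
A + A = {-6, -4, -2, 0, 2, 4, 5, 6, 7, 9, 11, 16}, so |A + A| = 12.
K = |A + A| / |A| = 12/5 (already in lowest terms) ≈ 2.4000.
Reference: AP of size 5 gives K = 9/5 ≈ 1.8000; a fully generic set of size 5 gives K ≈ 3.0000.

|A| = 5, |A + A| = 12, K = 12/5.


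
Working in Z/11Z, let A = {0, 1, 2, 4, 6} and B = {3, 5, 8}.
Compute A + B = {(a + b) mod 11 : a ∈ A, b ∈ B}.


Work in Z/11Z: reduce every sum a + b modulo 11.
Enumerate all 15 pairs:
a = 0: 0+3=3, 0+5=5, 0+8=8
a = 1: 1+3=4, 1+5=6, 1+8=9
a = 2: 2+3=5, 2+5=7, 2+8=10
a = 4: 4+3=7, 4+5=9, 4+8=1
a = 6: 6+3=9, 6+5=0, 6+8=3
Distinct residues collected: {0, 1, 3, 4, 5, 6, 7, 8, 9, 10}
|A + B| = 10 (out of 11 total residues).

A + B = {0, 1, 3, 4, 5, 6, 7, 8, 9, 10}


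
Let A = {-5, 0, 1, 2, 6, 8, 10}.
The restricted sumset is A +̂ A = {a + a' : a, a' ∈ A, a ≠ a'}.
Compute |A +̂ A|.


Restricted sumset: A +̂ A = {a + a' : a ∈ A, a' ∈ A, a ≠ a'}.
Equivalently, take A + A and drop any sum 2a that is achievable ONLY as a + a for a ∈ A (i.e. sums representable only with equal summands).
Enumerate pairs (a, a') with a < a' (symmetric, so each unordered pair gives one sum; this covers all a ≠ a'):
  -5 + 0 = -5
  -5 + 1 = -4
  -5 + 2 = -3
  -5 + 6 = 1
  -5 + 8 = 3
  -5 + 10 = 5
  0 + 1 = 1
  0 + 2 = 2
  0 + 6 = 6
  0 + 8 = 8
  0 + 10 = 10
  1 + 2 = 3
  1 + 6 = 7
  1 + 8 = 9
  1 + 10 = 11
  2 + 6 = 8
  2 + 8 = 10
  2 + 10 = 12
  6 + 8 = 14
  6 + 10 = 16
  8 + 10 = 18
Collected distinct sums: {-5, -4, -3, 1, 2, 3, 5, 6, 7, 8, 9, 10, 11, 12, 14, 16, 18}
|A +̂ A| = 17
(Reference bound: |A +̂ A| ≥ 2|A| - 3 for |A| ≥ 2, with |A| = 7 giving ≥ 11.)

|A +̂ A| = 17


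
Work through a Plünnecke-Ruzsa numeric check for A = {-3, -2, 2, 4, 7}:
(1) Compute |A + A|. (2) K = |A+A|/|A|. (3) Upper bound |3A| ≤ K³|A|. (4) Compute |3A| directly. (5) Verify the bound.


|A| = 5.
Step 1: Compute A + A by enumerating all 25 pairs.
A + A = {-6, -5, -4, -1, 0, 1, 2, 4, 5, 6, 8, 9, 11, 14}, so |A + A| = 14.
Step 2: Doubling constant K = |A + A|/|A| = 14/5 = 14/5 ≈ 2.8000.
Step 3: Plünnecke-Ruzsa gives |3A| ≤ K³·|A| = (2.8000)³ · 5 ≈ 109.7600.
Step 4: Compute 3A = A + A + A directly by enumerating all triples (a,b,c) ∈ A³; |3A| = 26.
Step 5: Check 26 ≤ 109.7600? Yes ✓.

K = 14/5, Plünnecke-Ruzsa bound K³|A| ≈ 109.7600, |3A| = 26, inequality holds.


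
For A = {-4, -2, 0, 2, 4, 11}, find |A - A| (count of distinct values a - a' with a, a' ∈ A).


A - A = {a - a' : a, a' ∈ A}; |A| = 6.
Bounds: 2|A|-1 ≤ |A - A| ≤ |A|² - |A| + 1, i.e. 11 ≤ |A - A| ≤ 31.
Note: 0 ∈ A - A always (from a - a). The set is symmetric: if d ∈ A - A then -d ∈ A - A.
Enumerate nonzero differences d = a - a' with a > a' (then include -d):
Positive differences: {2, 4, 6, 7, 8, 9, 11, 13, 15}
Full difference set: {0} ∪ (positive diffs) ∪ (negative diffs).
|A - A| = 1 + 2·9 = 19 (matches direct enumeration: 19).

|A - A| = 19


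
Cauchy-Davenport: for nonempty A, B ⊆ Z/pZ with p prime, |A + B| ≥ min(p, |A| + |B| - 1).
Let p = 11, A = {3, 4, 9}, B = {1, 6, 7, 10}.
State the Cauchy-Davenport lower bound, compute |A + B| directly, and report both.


Cauchy-Davenport: |A + B| ≥ min(p, |A| + |B| - 1) for A, B nonempty in Z/pZ.
|A| = 3, |B| = 4, p = 11.
CD lower bound = min(11, 3 + 4 - 1) = min(11, 6) = 6.
Compute A + B mod 11 directly:
a = 3: 3+1=4, 3+6=9, 3+7=10, 3+10=2
a = 4: 4+1=5, 4+6=10, 4+7=0, 4+10=3
a = 9: 9+1=10, 9+6=4, 9+7=5, 9+10=8
A + B = {0, 2, 3, 4, 5, 8, 9, 10}, so |A + B| = 8.
Verify: 8 ≥ 6? Yes ✓.

CD lower bound = 6, actual |A + B| = 8.


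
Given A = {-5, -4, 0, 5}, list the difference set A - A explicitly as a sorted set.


A - A = {a - a' : a, a' ∈ A}.
Compute a - a' for each ordered pair (a, a'):
a = -5: -5--5=0, -5--4=-1, -5-0=-5, -5-5=-10
a = -4: -4--5=1, -4--4=0, -4-0=-4, -4-5=-9
a = 0: 0--5=5, 0--4=4, 0-0=0, 0-5=-5
a = 5: 5--5=10, 5--4=9, 5-0=5, 5-5=0
Collecting distinct values (and noting 0 appears from a-a):
A - A = {-10, -9, -5, -4, -1, 0, 1, 4, 5, 9, 10}
|A - A| = 11

A - A = {-10, -9, -5, -4, -1, 0, 1, 4, 5, 9, 10}


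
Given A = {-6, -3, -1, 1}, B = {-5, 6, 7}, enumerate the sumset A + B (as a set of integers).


A + B = {a + b : a ∈ A, b ∈ B}.
Enumerate all |A|·|B| = 4·3 = 12 pairs (a, b) and collect distinct sums.
a = -6: -6+-5=-11, -6+6=0, -6+7=1
a = -3: -3+-5=-8, -3+6=3, -3+7=4
a = -1: -1+-5=-6, -1+6=5, -1+7=6
a = 1: 1+-5=-4, 1+6=7, 1+7=8
Collecting distinct sums: A + B = {-11, -8, -6, -4, 0, 1, 3, 4, 5, 6, 7, 8}
|A + B| = 12

A + B = {-11, -8, -6, -4, 0, 1, 3, 4, 5, 6, 7, 8}


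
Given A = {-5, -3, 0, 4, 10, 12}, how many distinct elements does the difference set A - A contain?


A - A = {a - a' : a, a' ∈ A}; |A| = 6.
Bounds: 2|A|-1 ≤ |A - A| ≤ |A|² - |A| + 1, i.e. 11 ≤ |A - A| ≤ 31.
Note: 0 ∈ A - A always (from a - a). The set is symmetric: if d ∈ A - A then -d ∈ A - A.
Enumerate nonzero differences d = a - a' with a > a' (then include -d):
Positive differences: {2, 3, 4, 5, 6, 7, 8, 9, 10, 12, 13, 15, 17}
Full difference set: {0} ∪ (positive diffs) ∪ (negative diffs).
|A - A| = 1 + 2·13 = 27 (matches direct enumeration: 27).

|A - A| = 27


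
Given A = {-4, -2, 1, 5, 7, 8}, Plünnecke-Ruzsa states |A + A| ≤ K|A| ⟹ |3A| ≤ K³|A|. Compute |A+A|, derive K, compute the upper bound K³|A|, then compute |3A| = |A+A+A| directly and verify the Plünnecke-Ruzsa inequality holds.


|A| = 6.
Step 1: Compute A + A by enumerating all 36 pairs.
A + A = {-8, -6, -4, -3, -1, 1, 2, 3, 4, 5, 6, 8, 9, 10, 12, 13, 14, 15, 16}, so |A + A| = 19.
Step 2: Doubling constant K = |A + A|/|A| = 19/6 = 19/6 ≈ 3.1667.
Step 3: Plünnecke-Ruzsa gives |3A| ≤ K³·|A| = (3.1667)³ · 6 ≈ 190.5278.
Step 4: Compute 3A = A + A + A directly by enumerating all triples (a,b,c) ∈ A³; |3A| = 34.
Step 5: Check 34 ≤ 190.5278? Yes ✓.

K = 19/6, Plünnecke-Ruzsa bound K³|A| ≈ 190.5278, |3A| = 34, inequality holds.


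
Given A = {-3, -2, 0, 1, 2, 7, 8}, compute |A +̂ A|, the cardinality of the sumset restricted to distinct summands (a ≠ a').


Restricted sumset: A +̂ A = {a + a' : a ∈ A, a' ∈ A, a ≠ a'}.
Equivalently, take A + A and drop any sum 2a that is achievable ONLY as a + a for a ∈ A (i.e. sums representable only with equal summands).
Enumerate pairs (a, a') with a < a' (symmetric, so each unordered pair gives one sum; this covers all a ≠ a'):
  -3 + -2 = -5
  -3 + 0 = -3
  -3 + 1 = -2
  -3 + 2 = -1
  -3 + 7 = 4
  -3 + 8 = 5
  -2 + 0 = -2
  -2 + 1 = -1
  -2 + 2 = 0
  -2 + 7 = 5
  -2 + 8 = 6
  0 + 1 = 1
  0 + 2 = 2
  0 + 7 = 7
  0 + 8 = 8
  1 + 2 = 3
  1 + 7 = 8
  1 + 8 = 9
  2 + 7 = 9
  2 + 8 = 10
  7 + 8 = 15
Collected distinct sums: {-5, -3, -2, -1, 0, 1, 2, 3, 4, 5, 6, 7, 8, 9, 10, 15}
|A +̂ A| = 16
(Reference bound: |A +̂ A| ≥ 2|A| - 3 for |A| ≥ 2, with |A| = 7 giving ≥ 11.)

|A +̂ A| = 16


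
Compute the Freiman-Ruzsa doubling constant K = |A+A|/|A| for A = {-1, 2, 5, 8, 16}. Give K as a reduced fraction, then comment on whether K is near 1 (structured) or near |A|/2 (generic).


|A| = 5.
Compute A + A by enumerating all 25 pairs.
A + A = {-2, 1, 4, 7, 10, 13, 15, 16, 18, 21, 24, 32}, so |A + A| = 12.
K = |A + A| / |A| = 12/5 (already in lowest terms) ≈ 2.4000.
Reference: AP of size 5 gives K = 9/5 ≈ 1.8000; a fully generic set of size 5 gives K ≈ 3.0000.

|A| = 5, |A + A| = 12, K = 12/5.


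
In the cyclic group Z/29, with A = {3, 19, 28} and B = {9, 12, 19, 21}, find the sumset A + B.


Work in Z/29Z: reduce every sum a + b modulo 29.
Enumerate all 12 pairs:
a = 3: 3+9=12, 3+12=15, 3+19=22, 3+21=24
a = 19: 19+9=28, 19+12=2, 19+19=9, 19+21=11
a = 28: 28+9=8, 28+12=11, 28+19=18, 28+21=20
Distinct residues collected: {2, 8, 9, 11, 12, 15, 18, 20, 22, 24, 28}
|A + B| = 11 (out of 29 total residues).

A + B = {2, 8, 9, 11, 12, 15, 18, 20, 22, 24, 28}


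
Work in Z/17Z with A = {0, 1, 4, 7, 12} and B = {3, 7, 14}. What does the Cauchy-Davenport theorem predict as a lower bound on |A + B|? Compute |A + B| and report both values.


Cauchy-Davenport: |A + B| ≥ min(p, |A| + |B| - 1) for A, B nonempty in Z/pZ.
|A| = 5, |B| = 3, p = 17.
CD lower bound = min(17, 5 + 3 - 1) = min(17, 7) = 7.
Compute A + B mod 17 directly:
a = 0: 0+3=3, 0+7=7, 0+14=14
a = 1: 1+3=4, 1+7=8, 1+14=15
a = 4: 4+3=7, 4+7=11, 4+14=1
a = 7: 7+3=10, 7+7=14, 7+14=4
a = 12: 12+3=15, 12+7=2, 12+14=9
A + B = {1, 2, 3, 4, 7, 8, 9, 10, 11, 14, 15}, so |A + B| = 11.
Verify: 11 ≥ 7? Yes ✓.

CD lower bound = 7, actual |A + B| = 11.


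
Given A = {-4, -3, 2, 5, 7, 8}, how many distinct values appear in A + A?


A + A = {a + a' : a, a' ∈ A}; |A| = 6.
General bounds: 2|A| - 1 ≤ |A + A| ≤ |A|(|A|+1)/2, i.e. 11 ≤ |A + A| ≤ 21.
Lower bound 2|A|-1 is attained iff A is an arithmetic progression.
Enumerate sums a + a' for a ≤ a' (symmetric, so this suffices):
a = -4: -4+-4=-8, -4+-3=-7, -4+2=-2, -4+5=1, -4+7=3, -4+8=4
a = -3: -3+-3=-6, -3+2=-1, -3+5=2, -3+7=4, -3+8=5
a = 2: 2+2=4, 2+5=7, 2+7=9, 2+8=10
a = 5: 5+5=10, 5+7=12, 5+8=13
a = 7: 7+7=14, 7+8=15
a = 8: 8+8=16
Distinct sums: {-8, -7, -6, -2, -1, 1, 2, 3, 4, 5, 7, 9, 10, 12, 13, 14, 15, 16}
|A + A| = 18

|A + A| = 18


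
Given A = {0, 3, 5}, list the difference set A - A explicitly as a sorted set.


A - A = {a - a' : a, a' ∈ A}.
Compute a - a' for each ordered pair (a, a'):
a = 0: 0-0=0, 0-3=-3, 0-5=-5
a = 3: 3-0=3, 3-3=0, 3-5=-2
a = 5: 5-0=5, 5-3=2, 5-5=0
Collecting distinct values (and noting 0 appears from a-a):
A - A = {-5, -3, -2, 0, 2, 3, 5}
|A - A| = 7

A - A = {-5, -3, -2, 0, 2, 3, 5}


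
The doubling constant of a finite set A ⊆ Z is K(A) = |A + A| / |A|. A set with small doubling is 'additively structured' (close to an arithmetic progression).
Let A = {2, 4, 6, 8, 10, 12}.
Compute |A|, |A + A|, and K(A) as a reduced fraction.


|A| = 6.
Compute A + A by enumerating all 36 pairs.
A + A = {4, 6, 8, 10, 12, 14, 16, 18, 20, 22, 24}, so |A + A| = 11.
K = |A + A| / |A| = 11/6 (already in lowest terms) ≈ 1.8333.
Reference: AP of size 6 gives K = 11/6 ≈ 1.8333; a fully generic set of size 6 gives K ≈ 3.5000.

|A| = 6, |A + A| = 11, K = 11/6.


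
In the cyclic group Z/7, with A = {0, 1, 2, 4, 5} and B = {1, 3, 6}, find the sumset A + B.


Work in Z/7Z: reduce every sum a + b modulo 7.
Enumerate all 15 pairs:
a = 0: 0+1=1, 0+3=3, 0+6=6
a = 1: 1+1=2, 1+3=4, 1+6=0
a = 2: 2+1=3, 2+3=5, 2+6=1
a = 4: 4+1=5, 4+3=0, 4+6=3
a = 5: 5+1=6, 5+3=1, 5+6=4
Distinct residues collected: {0, 1, 2, 3, 4, 5, 6}
|A + B| = 7 (out of 7 total residues).

A + B = {0, 1, 2, 3, 4, 5, 6}


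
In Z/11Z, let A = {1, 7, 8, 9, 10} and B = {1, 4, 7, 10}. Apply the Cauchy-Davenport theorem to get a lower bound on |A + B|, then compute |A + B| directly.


Cauchy-Davenport: |A + B| ≥ min(p, |A| + |B| - 1) for A, B nonempty in Z/pZ.
|A| = 5, |B| = 4, p = 11.
CD lower bound = min(11, 5 + 4 - 1) = min(11, 8) = 8.
Compute A + B mod 11 directly:
a = 1: 1+1=2, 1+4=5, 1+7=8, 1+10=0
a = 7: 7+1=8, 7+4=0, 7+7=3, 7+10=6
a = 8: 8+1=9, 8+4=1, 8+7=4, 8+10=7
a = 9: 9+1=10, 9+4=2, 9+7=5, 9+10=8
a = 10: 10+1=0, 10+4=3, 10+7=6, 10+10=9
A + B = {0, 1, 2, 3, 4, 5, 6, 7, 8, 9, 10}, so |A + B| = 11.
Verify: 11 ≥ 8? Yes ✓.

CD lower bound = 8, actual |A + B| = 11.


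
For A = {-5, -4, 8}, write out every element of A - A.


A - A = {a - a' : a, a' ∈ A}.
Compute a - a' for each ordered pair (a, a'):
a = -5: -5--5=0, -5--4=-1, -5-8=-13
a = -4: -4--5=1, -4--4=0, -4-8=-12
a = 8: 8--5=13, 8--4=12, 8-8=0
Collecting distinct values (and noting 0 appears from a-a):
A - A = {-13, -12, -1, 0, 1, 12, 13}
|A - A| = 7

A - A = {-13, -12, -1, 0, 1, 12, 13}


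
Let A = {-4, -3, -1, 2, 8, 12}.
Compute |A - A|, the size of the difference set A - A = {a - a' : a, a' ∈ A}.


A - A = {a - a' : a, a' ∈ A}; |A| = 6.
Bounds: 2|A|-1 ≤ |A - A| ≤ |A|² - |A| + 1, i.e. 11 ≤ |A - A| ≤ 31.
Note: 0 ∈ A - A always (from a - a). The set is symmetric: if d ∈ A - A then -d ∈ A - A.
Enumerate nonzero differences d = a - a' with a > a' (then include -d):
Positive differences: {1, 2, 3, 4, 5, 6, 9, 10, 11, 12, 13, 15, 16}
Full difference set: {0} ∪ (positive diffs) ∪ (negative diffs).
|A - A| = 1 + 2·13 = 27 (matches direct enumeration: 27).

|A - A| = 27


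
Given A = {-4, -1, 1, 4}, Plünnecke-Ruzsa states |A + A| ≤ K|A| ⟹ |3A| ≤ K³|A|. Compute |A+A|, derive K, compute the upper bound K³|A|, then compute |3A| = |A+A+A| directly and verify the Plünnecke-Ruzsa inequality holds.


|A| = 4.
Step 1: Compute A + A by enumerating all 16 pairs.
A + A = {-8, -5, -3, -2, 0, 2, 3, 5, 8}, so |A + A| = 9.
Step 2: Doubling constant K = |A + A|/|A| = 9/4 = 9/4 ≈ 2.2500.
Step 3: Plünnecke-Ruzsa gives |3A| ≤ K³·|A| = (2.2500)³ · 4 ≈ 45.5625.
Step 4: Compute 3A = A + A + A directly by enumerating all triples (a,b,c) ∈ A³; |3A| = 16.
Step 5: Check 16 ≤ 45.5625? Yes ✓.

K = 9/4, Plünnecke-Ruzsa bound K³|A| ≈ 45.5625, |3A| = 16, inequality holds.


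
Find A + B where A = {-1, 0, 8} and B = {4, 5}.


A + B = {a + b : a ∈ A, b ∈ B}.
Enumerate all |A|·|B| = 3·2 = 6 pairs (a, b) and collect distinct sums.
a = -1: -1+4=3, -1+5=4
a = 0: 0+4=4, 0+5=5
a = 8: 8+4=12, 8+5=13
Collecting distinct sums: A + B = {3, 4, 5, 12, 13}
|A + B| = 5

A + B = {3, 4, 5, 12, 13}


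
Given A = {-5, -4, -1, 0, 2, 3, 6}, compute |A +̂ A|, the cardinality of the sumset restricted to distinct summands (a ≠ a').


Restricted sumset: A +̂ A = {a + a' : a ∈ A, a' ∈ A, a ≠ a'}.
Equivalently, take A + A and drop any sum 2a that is achievable ONLY as a + a for a ∈ A (i.e. sums representable only with equal summands).
Enumerate pairs (a, a') with a < a' (symmetric, so each unordered pair gives one sum; this covers all a ≠ a'):
  -5 + -4 = -9
  -5 + -1 = -6
  -5 + 0 = -5
  -5 + 2 = -3
  -5 + 3 = -2
  -5 + 6 = 1
  -4 + -1 = -5
  -4 + 0 = -4
  -4 + 2 = -2
  -4 + 3 = -1
  -4 + 6 = 2
  -1 + 0 = -1
  -1 + 2 = 1
  -1 + 3 = 2
  -1 + 6 = 5
  0 + 2 = 2
  0 + 3 = 3
  0 + 6 = 6
  2 + 3 = 5
  2 + 6 = 8
  3 + 6 = 9
Collected distinct sums: {-9, -6, -5, -4, -3, -2, -1, 1, 2, 3, 5, 6, 8, 9}
|A +̂ A| = 14
(Reference bound: |A +̂ A| ≥ 2|A| - 3 for |A| ≥ 2, with |A| = 7 giving ≥ 11.)

|A +̂ A| = 14


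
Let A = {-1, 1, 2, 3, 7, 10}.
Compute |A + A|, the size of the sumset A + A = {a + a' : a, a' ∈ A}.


A + A = {a + a' : a, a' ∈ A}; |A| = 6.
General bounds: 2|A| - 1 ≤ |A + A| ≤ |A|(|A|+1)/2, i.e. 11 ≤ |A + A| ≤ 21.
Lower bound 2|A|-1 is attained iff A is an arithmetic progression.
Enumerate sums a + a' for a ≤ a' (symmetric, so this suffices):
a = -1: -1+-1=-2, -1+1=0, -1+2=1, -1+3=2, -1+7=6, -1+10=9
a = 1: 1+1=2, 1+2=3, 1+3=4, 1+7=8, 1+10=11
a = 2: 2+2=4, 2+3=5, 2+7=9, 2+10=12
a = 3: 3+3=6, 3+7=10, 3+10=13
a = 7: 7+7=14, 7+10=17
a = 10: 10+10=20
Distinct sums: {-2, 0, 1, 2, 3, 4, 5, 6, 8, 9, 10, 11, 12, 13, 14, 17, 20}
|A + A| = 17

|A + A| = 17


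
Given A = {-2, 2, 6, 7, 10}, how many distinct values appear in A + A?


A + A = {a + a' : a, a' ∈ A}; |A| = 5.
General bounds: 2|A| - 1 ≤ |A + A| ≤ |A|(|A|+1)/2, i.e. 9 ≤ |A + A| ≤ 15.
Lower bound 2|A|-1 is attained iff A is an arithmetic progression.
Enumerate sums a + a' for a ≤ a' (symmetric, so this suffices):
a = -2: -2+-2=-4, -2+2=0, -2+6=4, -2+7=5, -2+10=8
a = 2: 2+2=4, 2+6=8, 2+7=9, 2+10=12
a = 6: 6+6=12, 6+7=13, 6+10=16
a = 7: 7+7=14, 7+10=17
a = 10: 10+10=20
Distinct sums: {-4, 0, 4, 5, 8, 9, 12, 13, 14, 16, 17, 20}
|A + A| = 12

|A + A| = 12


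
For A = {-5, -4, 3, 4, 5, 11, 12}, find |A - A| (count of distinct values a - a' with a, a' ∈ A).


A - A = {a - a' : a, a' ∈ A}; |A| = 7.
Bounds: 2|A|-1 ≤ |A - A| ≤ |A|² - |A| + 1, i.e. 13 ≤ |A - A| ≤ 43.
Note: 0 ∈ A - A always (from a - a). The set is symmetric: if d ∈ A - A then -d ∈ A - A.
Enumerate nonzero differences d = a - a' with a > a' (then include -d):
Positive differences: {1, 2, 6, 7, 8, 9, 10, 15, 16, 17}
Full difference set: {0} ∪ (positive diffs) ∪ (negative diffs).
|A - A| = 1 + 2·10 = 21 (matches direct enumeration: 21).

|A - A| = 21


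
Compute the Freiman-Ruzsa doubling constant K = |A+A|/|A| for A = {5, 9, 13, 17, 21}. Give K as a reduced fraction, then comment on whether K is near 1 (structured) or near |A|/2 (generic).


|A| = 5.
Compute A + A by enumerating all 25 pairs.
A + A = {10, 14, 18, 22, 26, 30, 34, 38, 42}, so |A + A| = 9.
K = |A + A| / |A| = 9/5 (already in lowest terms) ≈ 1.8000.
Reference: AP of size 5 gives K = 9/5 ≈ 1.8000; a fully generic set of size 5 gives K ≈ 3.0000.

|A| = 5, |A + A| = 9, K = 9/5.


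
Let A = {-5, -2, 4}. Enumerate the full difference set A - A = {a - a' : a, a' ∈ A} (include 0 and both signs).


A - A = {a - a' : a, a' ∈ A}.
Compute a - a' for each ordered pair (a, a'):
a = -5: -5--5=0, -5--2=-3, -5-4=-9
a = -2: -2--5=3, -2--2=0, -2-4=-6
a = 4: 4--5=9, 4--2=6, 4-4=0
Collecting distinct values (and noting 0 appears from a-a):
A - A = {-9, -6, -3, 0, 3, 6, 9}
|A - A| = 7

A - A = {-9, -6, -3, 0, 3, 6, 9}


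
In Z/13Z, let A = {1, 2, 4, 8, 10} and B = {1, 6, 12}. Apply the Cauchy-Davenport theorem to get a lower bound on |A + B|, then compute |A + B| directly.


Cauchy-Davenport: |A + B| ≥ min(p, |A| + |B| - 1) for A, B nonempty in Z/pZ.
|A| = 5, |B| = 3, p = 13.
CD lower bound = min(13, 5 + 3 - 1) = min(13, 7) = 7.
Compute A + B mod 13 directly:
a = 1: 1+1=2, 1+6=7, 1+12=0
a = 2: 2+1=3, 2+6=8, 2+12=1
a = 4: 4+1=5, 4+6=10, 4+12=3
a = 8: 8+1=9, 8+6=1, 8+12=7
a = 10: 10+1=11, 10+6=3, 10+12=9
A + B = {0, 1, 2, 3, 5, 7, 8, 9, 10, 11}, so |A + B| = 10.
Verify: 10 ≥ 7? Yes ✓.

CD lower bound = 7, actual |A + B| = 10.


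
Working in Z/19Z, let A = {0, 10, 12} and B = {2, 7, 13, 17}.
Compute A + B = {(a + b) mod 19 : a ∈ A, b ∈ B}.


Work in Z/19Z: reduce every sum a + b modulo 19.
Enumerate all 12 pairs:
a = 0: 0+2=2, 0+7=7, 0+13=13, 0+17=17
a = 10: 10+2=12, 10+7=17, 10+13=4, 10+17=8
a = 12: 12+2=14, 12+7=0, 12+13=6, 12+17=10
Distinct residues collected: {0, 2, 4, 6, 7, 8, 10, 12, 13, 14, 17}
|A + B| = 11 (out of 19 total residues).

A + B = {0, 2, 4, 6, 7, 8, 10, 12, 13, 14, 17}


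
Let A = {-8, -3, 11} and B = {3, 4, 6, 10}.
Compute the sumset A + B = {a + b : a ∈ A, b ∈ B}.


A + B = {a + b : a ∈ A, b ∈ B}.
Enumerate all |A|·|B| = 3·4 = 12 pairs (a, b) and collect distinct sums.
a = -8: -8+3=-5, -8+4=-4, -8+6=-2, -8+10=2
a = -3: -3+3=0, -3+4=1, -3+6=3, -3+10=7
a = 11: 11+3=14, 11+4=15, 11+6=17, 11+10=21
Collecting distinct sums: A + B = {-5, -4, -2, 0, 1, 2, 3, 7, 14, 15, 17, 21}
|A + B| = 12

A + B = {-5, -4, -2, 0, 1, 2, 3, 7, 14, 15, 17, 21}


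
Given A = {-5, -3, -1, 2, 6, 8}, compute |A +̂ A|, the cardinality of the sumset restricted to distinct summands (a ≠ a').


Restricted sumset: A +̂ A = {a + a' : a ∈ A, a' ∈ A, a ≠ a'}.
Equivalently, take A + A and drop any sum 2a that is achievable ONLY as a + a for a ∈ A (i.e. sums representable only with equal summands).
Enumerate pairs (a, a') with a < a' (symmetric, so each unordered pair gives one sum; this covers all a ≠ a'):
  -5 + -3 = -8
  -5 + -1 = -6
  -5 + 2 = -3
  -5 + 6 = 1
  -5 + 8 = 3
  -3 + -1 = -4
  -3 + 2 = -1
  -3 + 6 = 3
  -3 + 8 = 5
  -1 + 2 = 1
  -1 + 6 = 5
  -1 + 8 = 7
  2 + 6 = 8
  2 + 8 = 10
  6 + 8 = 14
Collected distinct sums: {-8, -6, -4, -3, -1, 1, 3, 5, 7, 8, 10, 14}
|A +̂ A| = 12
(Reference bound: |A +̂ A| ≥ 2|A| - 3 for |A| ≥ 2, with |A| = 6 giving ≥ 9.)

|A +̂ A| = 12


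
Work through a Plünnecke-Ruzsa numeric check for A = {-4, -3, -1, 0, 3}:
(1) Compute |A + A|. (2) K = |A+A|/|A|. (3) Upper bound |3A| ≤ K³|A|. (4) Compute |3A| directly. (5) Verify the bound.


|A| = 5.
Step 1: Compute A + A by enumerating all 25 pairs.
A + A = {-8, -7, -6, -5, -4, -3, -2, -1, 0, 2, 3, 6}, so |A + A| = 12.
Step 2: Doubling constant K = |A + A|/|A| = 12/5 = 12/5 ≈ 2.4000.
Step 3: Plünnecke-Ruzsa gives |3A| ≤ K³·|A| = (2.4000)³ · 5 ≈ 69.1200.
Step 4: Compute 3A = A + A + A directly by enumerating all triples (a,b,c) ∈ A³; |3A| = 19.
Step 5: Check 19 ≤ 69.1200? Yes ✓.

K = 12/5, Plünnecke-Ruzsa bound K³|A| ≈ 69.1200, |3A| = 19, inequality holds.


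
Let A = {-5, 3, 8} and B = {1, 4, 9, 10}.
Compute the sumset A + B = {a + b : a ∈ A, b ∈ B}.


A + B = {a + b : a ∈ A, b ∈ B}.
Enumerate all |A|·|B| = 3·4 = 12 pairs (a, b) and collect distinct sums.
a = -5: -5+1=-4, -5+4=-1, -5+9=4, -5+10=5
a = 3: 3+1=4, 3+4=7, 3+9=12, 3+10=13
a = 8: 8+1=9, 8+4=12, 8+9=17, 8+10=18
Collecting distinct sums: A + B = {-4, -1, 4, 5, 7, 9, 12, 13, 17, 18}
|A + B| = 10

A + B = {-4, -1, 4, 5, 7, 9, 12, 13, 17, 18}


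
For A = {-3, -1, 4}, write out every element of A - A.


A - A = {a - a' : a, a' ∈ A}.
Compute a - a' for each ordered pair (a, a'):
a = -3: -3--3=0, -3--1=-2, -3-4=-7
a = -1: -1--3=2, -1--1=0, -1-4=-5
a = 4: 4--3=7, 4--1=5, 4-4=0
Collecting distinct values (and noting 0 appears from a-a):
A - A = {-7, -5, -2, 0, 2, 5, 7}
|A - A| = 7

A - A = {-7, -5, -2, 0, 2, 5, 7}


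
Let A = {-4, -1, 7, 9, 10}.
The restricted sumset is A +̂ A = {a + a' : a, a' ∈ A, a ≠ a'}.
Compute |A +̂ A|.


Restricted sumset: A +̂ A = {a + a' : a ∈ A, a' ∈ A, a ≠ a'}.
Equivalently, take A + A and drop any sum 2a that is achievable ONLY as a + a for a ∈ A (i.e. sums representable only with equal summands).
Enumerate pairs (a, a') with a < a' (symmetric, so each unordered pair gives one sum; this covers all a ≠ a'):
  -4 + -1 = -5
  -4 + 7 = 3
  -4 + 9 = 5
  -4 + 10 = 6
  -1 + 7 = 6
  -1 + 9 = 8
  -1 + 10 = 9
  7 + 9 = 16
  7 + 10 = 17
  9 + 10 = 19
Collected distinct sums: {-5, 3, 5, 6, 8, 9, 16, 17, 19}
|A +̂ A| = 9
(Reference bound: |A +̂ A| ≥ 2|A| - 3 for |A| ≥ 2, with |A| = 5 giving ≥ 7.)

|A +̂ A| = 9


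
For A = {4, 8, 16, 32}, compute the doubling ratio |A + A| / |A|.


|A| = 4.
Compute A + A by enumerating all 16 pairs.
A + A = {8, 12, 16, 20, 24, 32, 36, 40, 48, 64}, so |A + A| = 10.
K = |A + A| / |A| = 10/4 = 5/2 ≈ 2.5000.
Reference: AP of size 4 gives K = 7/4 ≈ 1.7500; a fully generic set of size 4 gives K ≈ 2.5000.

|A| = 4, |A + A| = 10, K = 10/4 = 5/2.


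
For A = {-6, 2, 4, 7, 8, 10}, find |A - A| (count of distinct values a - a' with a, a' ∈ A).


A - A = {a - a' : a, a' ∈ A}; |A| = 6.
Bounds: 2|A|-1 ≤ |A - A| ≤ |A|² - |A| + 1, i.e. 11 ≤ |A - A| ≤ 31.
Note: 0 ∈ A - A always (from a - a). The set is symmetric: if d ∈ A - A then -d ∈ A - A.
Enumerate nonzero differences d = a - a' with a > a' (then include -d):
Positive differences: {1, 2, 3, 4, 5, 6, 8, 10, 13, 14, 16}
Full difference set: {0} ∪ (positive diffs) ∪ (negative diffs).
|A - A| = 1 + 2·11 = 23 (matches direct enumeration: 23).

|A - A| = 23


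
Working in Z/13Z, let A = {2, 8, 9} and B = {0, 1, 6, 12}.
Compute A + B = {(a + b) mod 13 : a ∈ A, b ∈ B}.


Work in Z/13Z: reduce every sum a + b modulo 13.
Enumerate all 12 pairs:
a = 2: 2+0=2, 2+1=3, 2+6=8, 2+12=1
a = 8: 8+0=8, 8+1=9, 8+6=1, 8+12=7
a = 9: 9+0=9, 9+1=10, 9+6=2, 9+12=8
Distinct residues collected: {1, 2, 3, 7, 8, 9, 10}
|A + B| = 7 (out of 13 total residues).

A + B = {1, 2, 3, 7, 8, 9, 10}


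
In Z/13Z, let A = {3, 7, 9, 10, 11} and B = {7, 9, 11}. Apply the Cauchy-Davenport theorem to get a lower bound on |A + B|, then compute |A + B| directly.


Cauchy-Davenport: |A + B| ≥ min(p, |A| + |B| - 1) for A, B nonempty in Z/pZ.
|A| = 5, |B| = 3, p = 13.
CD lower bound = min(13, 5 + 3 - 1) = min(13, 7) = 7.
Compute A + B mod 13 directly:
a = 3: 3+7=10, 3+9=12, 3+11=1
a = 7: 7+7=1, 7+9=3, 7+11=5
a = 9: 9+7=3, 9+9=5, 9+11=7
a = 10: 10+7=4, 10+9=6, 10+11=8
a = 11: 11+7=5, 11+9=7, 11+11=9
A + B = {1, 3, 4, 5, 6, 7, 8, 9, 10, 12}, so |A + B| = 10.
Verify: 10 ≥ 7? Yes ✓.

CD lower bound = 7, actual |A + B| = 10.


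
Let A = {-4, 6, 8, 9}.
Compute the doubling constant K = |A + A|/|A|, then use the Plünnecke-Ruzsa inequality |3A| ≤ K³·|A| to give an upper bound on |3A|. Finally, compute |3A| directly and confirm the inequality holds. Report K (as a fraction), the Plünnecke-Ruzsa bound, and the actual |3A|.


|A| = 4.
Step 1: Compute A + A by enumerating all 16 pairs.
A + A = {-8, 2, 4, 5, 12, 14, 15, 16, 17, 18}, so |A + A| = 10.
Step 2: Doubling constant K = |A + A|/|A| = 10/4 = 10/4 ≈ 2.5000.
Step 3: Plünnecke-Ruzsa gives |3A| ≤ K³·|A| = (2.5000)³ · 4 ≈ 62.5000.
Step 4: Compute 3A = A + A + A directly by enumerating all triples (a,b,c) ∈ A³; |3A| = 19.
Step 5: Check 19 ≤ 62.5000? Yes ✓.

K = 10/4, Plünnecke-Ruzsa bound K³|A| ≈ 62.5000, |3A| = 19, inequality holds.


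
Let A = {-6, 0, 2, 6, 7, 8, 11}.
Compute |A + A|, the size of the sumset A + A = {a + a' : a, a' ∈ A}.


A + A = {a + a' : a, a' ∈ A}; |A| = 7.
General bounds: 2|A| - 1 ≤ |A + A| ≤ |A|(|A|+1)/2, i.e. 13 ≤ |A + A| ≤ 28.
Lower bound 2|A|-1 is attained iff A is an arithmetic progression.
Enumerate sums a + a' for a ≤ a' (symmetric, so this suffices):
a = -6: -6+-6=-12, -6+0=-6, -6+2=-4, -6+6=0, -6+7=1, -6+8=2, -6+11=5
a = 0: 0+0=0, 0+2=2, 0+6=6, 0+7=7, 0+8=8, 0+11=11
a = 2: 2+2=4, 2+6=8, 2+7=9, 2+8=10, 2+11=13
a = 6: 6+6=12, 6+7=13, 6+8=14, 6+11=17
a = 7: 7+7=14, 7+8=15, 7+11=18
a = 8: 8+8=16, 8+11=19
a = 11: 11+11=22
Distinct sums: {-12, -6, -4, 0, 1, 2, 4, 5, 6, 7, 8, 9, 10, 11, 12, 13, 14, 15, 16, 17, 18, 19, 22}
|A + A| = 23

|A + A| = 23
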